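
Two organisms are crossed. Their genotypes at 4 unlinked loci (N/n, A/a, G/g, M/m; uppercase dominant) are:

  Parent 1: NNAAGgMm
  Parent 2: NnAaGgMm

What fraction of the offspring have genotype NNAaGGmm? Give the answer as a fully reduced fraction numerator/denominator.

P(NNAaGGmm) = 1/64

NNAAGgMm gametes: NAGM×4, NAGm×4, NAgM×4, NAgm×4
NnAaGgMm gametes: NAGM×1, NAGm×1, NAgM×1, NAgm×1, NaGM×1, NaGm×1, NagM×1, Nagm×1, nAGM×1, nAGm×1, nAgM×1, nAgm×1, naGM×1, naGm×1, nagM×1, nagm×1
NNAAGgMm×NnAaGgMm grid (16·16=256): NNAAGGMM=4 NNAAGGMm=8 NNAAGGmm=4 NNAAGgMM=8 NNAAGgMm=16 NNAAGgmm=8 NNAAggMM=4 NNAAggMm=8 NNAAggmm=4 NNAaGGMM=4 NNAaGGMm=8 NNAaGGmm=4 NNAaGgMM=8 NNAaGgMm=16 NNAaGgmm=8 NNAaggMM=4 NNAaggMm=8 NNAaggmm=4 NnAAGGMM=4 NnAAGGMm=8 NnAAGGmm=4 NnAAGgMM=8 NnAAGgMm=16 NnAAGgmm=8 NnAAggMM=4 NnAAggMm=8 NnAAggmm=4 NnAaGGMM=4 NnAaGGMm=8 NnAaGGmm=4 NnAaGgMM=8 NnAaGgMm=16 NnAaGgmm=8 NnAaggMM=4 NnAaggMm=8 NnAaggmm=4
NNAaGGmm hits 4/256; gcd=4; 4÷4/256÷4 = 1/64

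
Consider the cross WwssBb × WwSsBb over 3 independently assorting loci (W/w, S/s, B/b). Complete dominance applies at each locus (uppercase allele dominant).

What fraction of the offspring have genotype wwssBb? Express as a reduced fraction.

P(wwssBb) = 1/16

WwssBb gametes: WsB×2, Wsb×2, wsB×2, wsb×2
WwSsBb gametes: WSB×1, WSb×1, WsB×1, Wsb×1, wSB×1, wSb×1, wsB×1, wsb×1
WwssBb×WwSsBb grid (8·8=64): WWSsBB=2 WWSsBb=4 WWSsbb=2 WWssBB=2 WWssBb=4 WWssbb=2 WwSsBB=4 WwSsBb=8 WwSsbb=4 WwssBB=4 WwssBb=8 Wwssbb=4 wwSsBB=2 wwSsBb=4 wwSsbb=2 wwssBB=2 wwssBb=4 wwssbb=2
wwssBb hits 4/64; gcd=4; 4÷4/64÷4 = 1/16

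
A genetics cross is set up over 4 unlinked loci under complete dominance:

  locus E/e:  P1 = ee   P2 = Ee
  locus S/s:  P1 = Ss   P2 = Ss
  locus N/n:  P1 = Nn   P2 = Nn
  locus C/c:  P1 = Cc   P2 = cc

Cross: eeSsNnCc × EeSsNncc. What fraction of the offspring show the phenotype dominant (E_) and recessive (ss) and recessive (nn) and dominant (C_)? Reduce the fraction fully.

eeSsNnCc gametes: eSNC×2, eSNc×2, eSnC×2, eSnc×2, esNC×2, esNc×2, esnC×2, esnc×2
EeSsNncc gametes: ESNc×2, ESnc×2, EsNc×2, Esnc×2, eSNc×2, eSnc×2, esNc×2, esnc×2
eeSsNnCc×EeSsNncc grid (16·16=256): EeSSNNCc=4 EeSSNNcc=4 EeSSNnCc=8 EeSSNncc=8 EeSSnnCc=4 EeSSnncc=4 EeSsNNCc=8 EeSsNNcc=8 EeSsNnCc=16 EeSsNncc=16 EeSsnnCc=8 EeSsnncc=8 EessNNCc=4 EessNNcc=4 EessNnCc=8 EessNncc=8 EessnnCc=4 Eessnncc=4 eeSSNNCc=4 eeSSNNcc=4 eeSSNnCc=8 eeSSNncc=8 eeSSnnCc=4 eeSSnncc=4 eeSsNNCc=8 eeSsNNcc=8 eeSsNnCc=16 eeSsNncc=16 eeSsnnCc=8 eeSsnncc=8 eessNNCc=4 eessNNcc=4 eessNnCc=8 eessNncc=8 eessnnCc=4 eessnncc=4
E_ ss nn C_ hits 4/256; gcd=4; 4÷4/256÷4 = 1/64

P(E_ ss nn C_) = 1/64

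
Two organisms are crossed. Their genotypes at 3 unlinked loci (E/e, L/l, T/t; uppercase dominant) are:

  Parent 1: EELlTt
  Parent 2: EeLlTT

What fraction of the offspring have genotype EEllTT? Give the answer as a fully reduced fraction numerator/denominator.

P(EEllTT) = 1/16

EELlTt gametes: ELT×2, ELt×2, ElT×2, Elt×2
EeLlTT gametes: ELT×2, ElT×2, eLT×2, elT×2
EELlTt×EeLlTT grid (8·8=64): EELLTT=4 EELLTt=4 EELlTT=8 EELlTt=8 EEllTT=4 EEllTt=4 EeLLTT=4 EeLLTt=4 EeLlTT=8 EeLlTt=8 EellTT=4 EellTt=4
EEllTT hits 4/64; gcd=4; 4÷4/64÷4 = 1/16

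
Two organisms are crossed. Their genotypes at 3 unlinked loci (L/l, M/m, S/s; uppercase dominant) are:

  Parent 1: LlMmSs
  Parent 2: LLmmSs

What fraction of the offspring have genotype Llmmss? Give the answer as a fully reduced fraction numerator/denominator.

LlMmSs gametes: LMS×1, LMs×1, LmS×1, Lms×1, lMS×1, lMs×1, lmS×1, lms×1
LLmmSs gametes: LmS×4, Lms×4
LlMmSs×LLmmSs grid (8·8=64): LLMmSS=4 LLMmSs=8 LLMmss=4 LLmmSS=4 LLmmSs=8 LLmmss=4 LlMmSS=4 LlMmSs=8 LlMmss=4 LlmmSS=4 LlmmSs=8 Llmmss=4
Llmmss hits 4/64; gcd=4; 4÷4/64÷4 = 1/16

P(Llmmss) = 1/16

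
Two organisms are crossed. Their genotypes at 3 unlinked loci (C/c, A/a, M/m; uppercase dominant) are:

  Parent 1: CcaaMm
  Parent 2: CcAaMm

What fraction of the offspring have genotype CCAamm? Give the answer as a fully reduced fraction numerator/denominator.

CcaaMm gametes: CaM×2, Cam×2, caM×2, cam×2
CcAaMm gametes: CAM×1, CAm×1, CaM×1, Cam×1, cAM×1, cAm×1, caM×1, cam×1
CcaaMm×CcAaMm grid (8·8=64): CCAaMM=2 CCAaMm=4 CCAamm=2 CCaaMM=2 CCaaMm=4 CCaamm=2 CcAaMM=4 CcAaMm=8 CcAamm=4 CcaaMM=4 CcaaMm=8 Ccaamm=4 ccAaMM=2 ccAaMm=4 ccAamm=2 ccaaMM=2 ccaaMm=4 ccaamm=2
CCAamm hits 2/64; gcd=2; 2÷2/64÷2 = 1/32

P(CCAamm) = 1/32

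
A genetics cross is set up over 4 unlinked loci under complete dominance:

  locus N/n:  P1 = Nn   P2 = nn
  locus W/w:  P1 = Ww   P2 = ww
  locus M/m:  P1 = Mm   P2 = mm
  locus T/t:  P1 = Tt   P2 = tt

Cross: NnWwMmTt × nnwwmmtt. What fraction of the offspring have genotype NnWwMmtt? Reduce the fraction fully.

NnWwMmTt gametes: NWMT×1, NWMt×1, NWmT×1, NWmt×1, NwMT×1, NwMt×1, NwmT×1, Nwmt×1, nWMT×1, nWMt×1, nWmT×1, nWmt×1, nwMT×1, nwMt×1, nwmT×1, nwmt×1
nnwwmmtt gametes: nwmt×16
NnWwMmTt×nnwwmmtt grid (16·16=256): NnWwMmTt=16 NnWwMmtt=16 NnWwmmTt=16 NnWwmmtt=16 NnwwMmTt=16 NnwwMmtt=16 NnwwmmTt=16 Nnwwmmtt=16 nnWwMmTt=16 nnWwMmtt=16 nnWwmmTt=16 nnWwmmtt=16 nnwwMmTt=16 nnwwMmtt=16 nnwwmmTt=16 nnwwmmtt=16
NnWwMmtt hits 16/256; gcd=16; 16÷16/256÷16 = 1/16

P(NnWwMmtt) = 1/16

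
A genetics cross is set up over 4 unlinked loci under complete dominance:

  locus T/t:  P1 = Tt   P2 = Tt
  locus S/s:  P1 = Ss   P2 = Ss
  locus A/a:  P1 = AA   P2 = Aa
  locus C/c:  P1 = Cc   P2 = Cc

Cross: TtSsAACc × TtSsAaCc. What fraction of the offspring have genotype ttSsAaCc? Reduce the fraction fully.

TtSsAACc gametes: TSAC×2, TSAc×2, TsAC×2, TsAc×2, tSAC×2, tSAc×2, tsAC×2, tsAc×2
TtSsAaCc gametes: TSAC×1, TSAc×1, TSaC×1, TSac×1, TsAC×1, TsAc×1, TsaC×1, Tsac×1, tSAC×1, tSAc×1, tSaC×1, tSac×1, tsAC×1, tsAc×1, tsaC×1, tsac×1
TtSsAACc×TtSsAaCc grid (16·16=256): TTSSAACC=2 TTSSAACc=4 TTSSAAcc=2 TTSSAaCC=2 TTSSAaCc=4 TTSSAacc=2 TTSsAACC=4 TTSsAACc=8 TTSsAAcc=4 TTSsAaCC=4 TTSsAaCc=8 TTSsAacc=4 TTssAACC=2 TTssAACc=4 TTssAAcc=2 TTssAaCC=2 TTssAaCc=4 TTssAacc=2 TtSSAACC=4 TtSSAACc=8 TtSSAAcc=4 TtSSAaCC=4 TtSSAaCc=8 TtSSAacc=4 TtSsAACC=8 TtSsAACc=16 TtSsAAcc=8 TtSsAaCC=8 TtSsAaCc=16 TtSsAacc=8 TtssAACC=4 TtssAACc=8 TtssAAcc=4 TtssAaCC=4 TtssAaCc=8 TtssAacc=4 ttSSAACC=2 ttSSAACc=4 ttSSAAcc=2 ttSSAaCC=2 ttSSAaCc=4 ttSSAacc=2 ttSsAACC=4 ttSsAACc=8 ttSsAAcc=4 ttSsAaCC=4 ttSsAaCc=8 ttSsAacc=4 ttssAACC=2 ttssAACc=4 ttssAAcc=2 ttssAaCC=2 ttssAaCc=4 ttssAacc=2
ttSsAaCc hits 8/256; gcd=8; 8÷8/256÷8 = 1/32

P(ttSsAaCc) = 1/32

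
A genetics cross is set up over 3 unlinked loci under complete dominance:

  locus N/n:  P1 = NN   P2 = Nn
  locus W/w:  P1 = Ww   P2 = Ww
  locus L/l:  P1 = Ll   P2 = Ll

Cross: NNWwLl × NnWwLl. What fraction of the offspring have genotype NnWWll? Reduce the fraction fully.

NNWwLl gametes: NWL×2, NWl×2, NwL×2, Nwl×2
NnWwLl gametes: NWL×1, NWl×1, NwL×1, Nwl×1, nWL×1, nWl×1, nwL×1, nwl×1
NNWwLl×NnWwLl grid (8·8=64): NNWWLL=2 NNWWLl=4 NNWWll=2 NNWwLL=4 NNWwLl=8 NNWwll=4 NNwwLL=2 NNwwLl=4 NNwwll=2 NnWWLL=2 NnWWLl=4 NnWWll=2 NnWwLL=4 NnWwLl=8 NnWwll=4 NnwwLL=2 NnwwLl=4 Nnwwll=2
NnWWll hits 2/64; gcd=2; 2÷2/64÷2 = 1/32

P(NnWWll) = 1/32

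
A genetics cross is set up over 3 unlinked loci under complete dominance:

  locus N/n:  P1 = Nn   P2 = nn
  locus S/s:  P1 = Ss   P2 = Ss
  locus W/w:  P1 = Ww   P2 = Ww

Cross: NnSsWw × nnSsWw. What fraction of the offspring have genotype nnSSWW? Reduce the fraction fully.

NnSsWw gametes: NSW×1, NSw×1, NsW×1, Nsw×1, nSW×1, nSw×1, nsW×1, nsw×1
nnSsWw gametes: nSW×2, nSw×2, nsW×2, nsw×2
NnSsWw×nnSsWw grid (8·8=64): NnSSWW=2 NnSSWw=4 NnSSww=2 NnSsWW=4 NnSsWw=8 NnSsww=4 NnssWW=2 NnssWw=4 Nnssww=2 nnSSWW=2 nnSSWw=4 nnSSww=2 nnSsWW=4 nnSsWw=8 nnSsww=4 nnssWW=2 nnssWw=4 nnssww=2
nnSSWW hits 2/64; gcd=2; 2÷2/64÷2 = 1/32

P(nnSSWW) = 1/32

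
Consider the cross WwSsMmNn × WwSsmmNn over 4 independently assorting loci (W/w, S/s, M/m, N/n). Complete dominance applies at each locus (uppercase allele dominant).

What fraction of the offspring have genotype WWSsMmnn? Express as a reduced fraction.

WwSsMmNn gametes: WSMN×1, WSMn×1, WSmN×1, WSmn×1, WsMN×1, WsMn×1, WsmN×1, Wsmn×1, wSMN×1, wSMn×1, wSmN×1, wSmn×1, wsMN×1, wsMn×1, wsmN×1, wsmn×1
WwSsmmNn gametes: WSmN×2, WSmn×2, WsmN×2, Wsmn×2, wSmN×2, wSmn×2, wsmN×2, wsmn×2
WwSsMmNn×WwSsmmNn grid (16·16=256): WWSSMmNN=2 WWSSMmNn=4 WWSSMmnn=2 WWSSmmNN=2 WWSSmmNn=4 WWSSmmnn=2 WWSsMmNN=4 WWSsMmNn=8 WWSsMmnn=4 WWSsmmNN=4 WWSsmmNn=8 WWSsmmnn=4 WWssMmNN=2 WWssMmNn=4 WWssMmnn=2 WWssmmNN=2 WWssmmNn=4 WWssmmnn=2 WwSSMmNN=4 WwSSMmNn=8 WwSSMmnn=4 WwSSmmNN=4 WwSSmmNn=8 WwSSmmnn=4 WwSsMmNN=8 WwSsMmNn=16 WwSsMmnn=8 WwSsmmNN=8 WwSsmmNn=16 WwSsmmnn=8 WwssMmNN=4 WwssMmNn=8 WwssMmnn=4 WwssmmNN=4 WwssmmNn=8 Wwssmmnn=4 wwSSMmNN=2 wwSSMmNn=4 wwSSMmnn=2 wwSSmmNN=2 wwSSmmNn=4 wwSSmmnn=2 wwSsMmNN=4 wwSsMmNn=8 wwSsMmnn=4 wwSsmmNN=4 wwSsmmNn=8 wwSsmmnn=4 wwssMmNN=2 wwssMmNn=4 wwssMmnn=2 wwssmmNN=2 wwssmmNn=4 wwssmmnn=2
WWSsMmnn hits 4/256; gcd=4; 4÷4/256÷4 = 1/64

P(WWSsMmnn) = 1/64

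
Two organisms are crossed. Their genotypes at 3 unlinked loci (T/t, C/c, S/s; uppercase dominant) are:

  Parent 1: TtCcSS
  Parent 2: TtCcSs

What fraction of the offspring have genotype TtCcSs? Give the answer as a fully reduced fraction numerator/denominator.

P(TtCcSs) = 1/8

TtCcSS gametes: TCS×2, TcS×2, tCS×2, tcS×2
TtCcSs gametes: TCS×1, TCs×1, TcS×1, Tcs×1, tCS×1, tCs×1, tcS×1, tcs×1
TtCcSS×TtCcSs grid (8·8=64): TTCCSS=2 TTCCSs=2 TTCcSS=4 TTCcSs=4 TTccSS=2 TTccSs=2 TtCCSS=4 TtCCSs=4 TtCcSS=8 TtCcSs=8 TtccSS=4 TtccSs=4 ttCCSS=2 ttCCSs=2 ttCcSS=4 ttCcSs=4 ttccSS=2 ttccSs=2
TtCcSs hits 8/64; gcd=8; 8÷8/64÷8 = 1/8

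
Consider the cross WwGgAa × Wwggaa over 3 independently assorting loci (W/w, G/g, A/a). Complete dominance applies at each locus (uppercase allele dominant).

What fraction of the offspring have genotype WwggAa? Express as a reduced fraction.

WwGgAa gametes: WGA×1, WGa×1, WgA×1, Wga×1, wGA×1, wGa×1, wgA×1, wga×1
Wwggaa gametes: Wga×4, wga×4
WwGgAa×Wwggaa grid (8·8=64): WWGgAa=4 WWGgaa=4 WWggAa=4 WWggaa=4 WwGgAa=8 WwGgaa=8 WwggAa=8 Wwggaa=8 wwGgAa=4 wwGgaa=4 wwggAa=4 wwggaa=4
WwggAa hits 8/64; gcd=8; 8÷8/64÷8 = 1/8

P(WwggAa) = 1/8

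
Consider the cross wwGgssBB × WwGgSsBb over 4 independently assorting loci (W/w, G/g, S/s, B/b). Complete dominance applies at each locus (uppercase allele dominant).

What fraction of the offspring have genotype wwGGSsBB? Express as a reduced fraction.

P(wwGGSsBB) = 1/32

wwGgssBB gametes: wGsB×8, wgsB×8
WwGgSsBb gametes: WGSB×1, WGSb×1, WGsB×1, WGsb×1, WgSB×1, WgSb×1, WgsB×1, Wgsb×1, wGSB×1, wGSb×1, wGsB×1, wGsb×1, wgSB×1, wgSb×1, wgsB×1, wgsb×1
wwGgssBB×WwGgSsBb grid (16·16=256): WwGGSsBB=8 WwGGSsBb=8 WwGGssBB=8 WwGGssBb=8 WwGgSsBB=16 WwGgSsBb=16 WwGgssBB=16 WwGgssBb=16 WwggSsBB=8 WwggSsBb=8 WwggssBB=8 WwggssBb=8 wwGGSsBB=8 wwGGSsBb=8 wwGGssBB=8 wwGGssBb=8 wwGgSsBB=16 wwGgSsBb=16 wwGgssBB=16 wwGgssBb=16 wwggSsBB=8 wwggSsBb=8 wwggssBB=8 wwggssBb=8
wwGGSsBB hits 8/256; gcd=8; 8÷8/256÷8 = 1/32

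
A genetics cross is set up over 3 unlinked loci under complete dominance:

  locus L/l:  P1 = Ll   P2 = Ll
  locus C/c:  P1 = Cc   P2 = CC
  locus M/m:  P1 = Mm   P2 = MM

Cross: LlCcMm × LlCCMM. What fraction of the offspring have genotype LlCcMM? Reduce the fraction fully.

P(LlCcMM) = 1/8

LlCcMm gametes: LCM×1, LCm×1, LcM×1, Lcm×1, lCM×1, lCm×1, lcM×1, lcm×1
LlCCMM gametes: LCM×4, lCM×4
LlCcMm×LlCCMM grid (8·8=64): LLCCMM=4 LLCCMm=4 LLCcMM=4 LLCcMm=4 LlCCMM=8 LlCCMm=8 LlCcMM=8 LlCcMm=8 llCCMM=4 llCCMm=4 llCcMM=4 llCcMm=4
LlCcMM hits 8/64; gcd=8; 8÷8/64÷8 = 1/8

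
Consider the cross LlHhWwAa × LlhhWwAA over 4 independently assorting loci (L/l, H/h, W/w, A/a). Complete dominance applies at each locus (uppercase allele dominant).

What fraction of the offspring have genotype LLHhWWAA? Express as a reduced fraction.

LlHhWwAa gametes: LHWA×1, LHWa×1, LHwA×1, LHwa×1, LhWA×1, LhWa×1, LhwA×1, Lhwa×1, lHWA×1, lHWa×1, lHwA×1, lHwa×1, lhWA×1, lhWa×1, lhwA×1, lhwa×1
LlhhWwAA gametes: LhWA×4, LhwA×4, lhWA×4, lhwA×4
LlHhWwAa×LlhhWwAA grid (16·16=256): LLHhWWAA=4 LLHhWWAa=4 LLHhWwAA=8 LLHhWwAa=8 LLHhwwAA=4 LLHhwwAa=4 LLhhWWAA=4 LLhhWWAa=4 LLhhWwAA=8 LLhhWwAa=8 LLhhwwAA=4 LLhhwwAa=4 LlHhWWAA=8 LlHhWWAa=8 LlHhWwAA=16 LlHhWwAa=16 LlHhwwAA=8 LlHhwwAa=8 LlhhWWAA=8 LlhhWWAa=8 LlhhWwAA=16 LlhhWwAa=16 LlhhwwAA=8 LlhhwwAa=8 llHhWWAA=4 llHhWWAa=4 llHhWwAA=8 llHhWwAa=8 llHhwwAA=4 llHhwwAa=4 llhhWWAA=4 llhhWWAa=4 llhhWwAA=8 llhhWwAa=8 llhhwwAA=4 llhhwwAa=4
LLHhWWAA hits 4/256; gcd=4; 4÷4/256÷4 = 1/64

P(LLHhWWAA) = 1/64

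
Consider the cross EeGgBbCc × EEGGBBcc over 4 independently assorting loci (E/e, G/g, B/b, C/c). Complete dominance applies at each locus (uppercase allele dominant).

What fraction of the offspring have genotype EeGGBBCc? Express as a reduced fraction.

P(EeGGBBCc) = 1/16

EeGgBbCc gametes: EGBC×1, EGBc×1, EGbC×1, EGbc×1, EgBC×1, EgBc×1, EgbC×1, Egbc×1, eGBC×1, eGBc×1, eGbC×1, eGbc×1, egBC×1, egBc×1, egbC×1, egbc×1
EEGGBBcc gametes: EGBc×16
EeGgBbCc×EEGGBBcc grid (16·16=256): EEGGBBCc=16 EEGGBBcc=16 EEGGBbCc=16 EEGGBbcc=16 EEGgBBCc=16 EEGgBBcc=16 EEGgBbCc=16 EEGgBbcc=16 EeGGBBCc=16 EeGGBBcc=16 EeGGBbCc=16 EeGGBbcc=16 EeGgBBCc=16 EeGgBBcc=16 EeGgBbCc=16 EeGgBbcc=16
EeGGBBCc hits 16/256; gcd=16; 16÷16/256÷16 = 1/16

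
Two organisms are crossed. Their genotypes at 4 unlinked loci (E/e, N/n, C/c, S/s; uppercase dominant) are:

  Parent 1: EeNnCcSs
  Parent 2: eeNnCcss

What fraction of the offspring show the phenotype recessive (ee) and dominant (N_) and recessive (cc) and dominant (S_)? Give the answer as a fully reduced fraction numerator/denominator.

P(ee N_ cc S_) = 3/64

EeNnCcSs gametes: ENCS×1, ENCs×1, ENcS×1, ENcs×1, EnCS×1, EnCs×1, EncS×1, Encs×1, eNCS×1, eNCs×1, eNcS×1, eNcs×1, enCS×1, enCs×1, encS×1, encs×1
eeNnCcss gametes: eNCs×4, eNcs×4, enCs×4, encs×4
EeNnCcSs×eeNnCcss grid (16·16=256): EeNNCCSs=4 EeNNCCss=4 EeNNCcSs=8 EeNNCcss=8 EeNNccSs=4 EeNNccss=4 EeNnCCSs=8 EeNnCCss=8 EeNnCcSs=16 EeNnCcss=16 EeNnccSs=8 EeNnccss=8 EennCCSs=4 EennCCss=4 EennCcSs=8 EennCcss=8 EennccSs=4 Eennccss=4 eeNNCCSs=4 eeNNCCss=4 eeNNCcSs=8 eeNNCcss=8 eeNNccSs=4 eeNNccss=4 eeNnCCSs=8 eeNnCCss=8 eeNnCcSs=16 eeNnCcss=16 eeNnccSs=8 eeNnccss=8 eennCCSs=4 eennCCss=4 eennCcSs=8 eennCcss=8 eennccSs=4 eennccss=4
ee N_ cc S_ hits 12/256; gcd=4; 12÷4/256÷4 = 3/64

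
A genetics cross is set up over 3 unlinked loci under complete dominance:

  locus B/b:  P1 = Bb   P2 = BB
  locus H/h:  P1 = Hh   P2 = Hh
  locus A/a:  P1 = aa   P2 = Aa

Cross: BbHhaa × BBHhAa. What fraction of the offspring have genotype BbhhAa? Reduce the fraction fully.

P(BbhhAa) = 1/16

BbHhaa gametes: BHa×2, Bha×2, bHa×2, bha×2
BBHhAa gametes: BHA×2, BHa×2, BhA×2, Bha×2
BbHhaa×BBHhAa grid (8·8=64): BBHHAa=4 BBHHaa=4 BBHhAa=8 BBHhaa=8 BBhhAa=4 BBhhaa=4 BbHHAa=4 BbHHaa=4 BbHhAa=8 BbHhaa=8 BbhhAa=4 Bbhhaa=4
BbhhAa hits 4/64; gcd=4; 4÷4/64÷4 = 1/16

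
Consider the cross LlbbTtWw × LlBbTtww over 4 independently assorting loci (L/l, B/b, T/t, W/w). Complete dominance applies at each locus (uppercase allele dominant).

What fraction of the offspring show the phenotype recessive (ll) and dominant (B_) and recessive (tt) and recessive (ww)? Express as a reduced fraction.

LlbbTtWw gametes: LbTW×2, LbTw×2, LbtW×2, Lbtw×2, lbTW×2, lbTw×2, lbtW×2, lbtw×2
LlBbTtww gametes: LBTw×2, LBtw×2, LbTw×2, Lbtw×2, lBTw×2, lBtw×2, lbTw×2, lbtw×2
LlbbTtWw×LlBbTtww grid (16·16=256): LLBbTTWw=4 LLBbTTww=4 LLBbTtWw=8 LLBbTtww=8 LLBbttWw=4 LLBbttww=4 LLbbTTWw=4 LLbbTTww=4 LLbbTtWw=8 LLbbTtww=8 LLbbttWw=4 LLbbttww=4 LlBbTTWw=8 LlBbTTww=8 LlBbTtWw=16 LlBbTtww=16 LlBbttWw=8 LlBbttww=8 LlbbTTWw=8 LlbbTTww=8 LlbbTtWw=16 LlbbTtww=16 LlbbttWw=8 Llbbttww=8 llBbTTWw=4 llBbTTww=4 llBbTtWw=8 llBbTtww=8 llBbttWw=4 llBbttww=4 llbbTTWw=4 llbbTTww=4 llbbTtWw=8 llbbTtww=8 llbbttWw=4 llbbttww=4
ll B_ tt ww hits 4/256; gcd=4; 4÷4/256÷4 = 1/64

P(ll B_ tt ww) = 1/64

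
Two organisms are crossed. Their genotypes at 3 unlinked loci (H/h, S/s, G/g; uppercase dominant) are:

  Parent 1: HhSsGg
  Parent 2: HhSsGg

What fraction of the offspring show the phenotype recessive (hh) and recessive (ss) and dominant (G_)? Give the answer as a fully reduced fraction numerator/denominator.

P(hh ss G_) = 3/64

HhSsGg gametes: HSG×1, HSg×1, HsG×1, Hsg×1, hSG×1, hSg×1, hsG×1, hsg×1
HhSsGg gametes: HSG×1, HSg×1, HsG×1, Hsg×1, hSG×1, hSg×1, hsG×1, hsg×1
HhSsGg×HhSsGg grid (8·8=64): HHSSGG=1 HHSSGg=2 HHSSgg=1 HHSsGG=2 HHSsGg=4 HHSsgg=2 HHssGG=1 HHssGg=2 HHssgg=1 HhSSGG=2 HhSSGg=4 HhSSgg=2 HhSsGG=4 HhSsGg=8 HhSsgg=4 HhssGG=2 HhssGg=4 Hhssgg=2 hhSSGG=1 hhSSGg=2 hhSSgg=1 hhSsGG=2 hhSsGg=4 hhSsgg=2 hhssGG=1 hhssGg=2 hhssgg=1
hh ss G_ hits 3/64; gcd=1; 3÷1/64÷1 = 3/64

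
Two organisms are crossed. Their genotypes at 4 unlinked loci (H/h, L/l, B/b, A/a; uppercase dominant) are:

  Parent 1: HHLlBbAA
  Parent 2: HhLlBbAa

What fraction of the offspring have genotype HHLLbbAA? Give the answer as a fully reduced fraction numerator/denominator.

HHLlBbAA gametes: HLBA×4, HLbA×4, HlBA×4, HlbA×4
HhLlBbAa gametes: HLBA×1, HLBa×1, HLbA×1, HLba×1, HlBA×1, HlBa×1, HlbA×1, Hlba×1, hLBA×1, hLBa×1, hLbA×1, hLba×1, hlBA×1, hlBa×1, hlbA×1, hlba×1
HHLlBbAA×HhLlBbAa grid (16·16=256): HHLLBBAA=4 HHLLBBAa=4 HHLLBbAA=8 HHLLBbAa=8 HHLLbbAA=4 HHLLbbAa=4 HHLlBBAA=8 HHLlBBAa=8 HHLlBbAA=16 HHLlBbAa=16 HHLlbbAA=8 HHLlbbAa=8 HHllBBAA=4 HHllBBAa=4 HHllBbAA=8 HHllBbAa=8 HHllbbAA=4 HHllbbAa=4 HhLLBBAA=4 HhLLBBAa=4 HhLLBbAA=8 HhLLBbAa=8 HhLLbbAA=4 HhLLbbAa=4 HhLlBBAA=8 HhLlBBAa=8 HhLlBbAA=16 HhLlBbAa=16 HhLlbbAA=8 HhLlbbAa=8 HhllBBAA=4 HhllBBAa=4 HhllBbAA=8 HhllBbAa=8 HhllbbAA=4 HhllbbAa=4
HHLLbbAA hits 4/256; gcd=4; 4÷4/256÷4 = 1/64

P(HHLLbbAA) = 1/64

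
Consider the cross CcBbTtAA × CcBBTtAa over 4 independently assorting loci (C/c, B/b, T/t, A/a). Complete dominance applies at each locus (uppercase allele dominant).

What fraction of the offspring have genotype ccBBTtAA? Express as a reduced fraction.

P(ccBBTtAA) = 1/32

CcBbTtAA gametes: CBTA×2, CBtA×2, CbTA×2, CbtA×2, cBTA×2, cBtA×2, cbTA×2, cbtA×2
CcBBTtAa gametes: CBTA×2, CBTa×2, CBtA×2, CBta×2, cBTA×2, cBTa×2, cBtA×2, cBta×2
CcBbTtAA×CcBBTtAa grid (16·16=256): CCBBTTAA=4 CCBBTTAa=4 CCBBTtAA=8 CCBBTtAa=8 CCBBttAA=4 CCBBttAa=4 CCBbTTAA=4 CCBbTTAa=4 CCBbTtAA=8 CCBbTtAa=8 CCBbttAA=4 CCBbttAa=4 CcBBTTAA=8 CcBBTTAa=8 CcBBTtAA=16 CcBBTtAa=16 CcBBttAA=8 CcBBttAa=8 CcBbTTAA=8 CcBbTTAa=8 CcBbTtAA=16 CcBbTtAa=16 CcBbttAA=8 CcBbttAa=8 ccBBTTAA=4 ccBBTTAa=4 ccBBTtAA=8 ccBBTtAa=8 ccBBttAA=4 ccBBttAa=4 ccBbTTAA=4 ccBbTTAa=4 ccBbTtAA=8 ccBbTtAa=8 ccBbttAA=4 ccBbttAa=4
ccBBTtAA hits 8/256; gcd=8; 8÷8/256÷8 = 1/32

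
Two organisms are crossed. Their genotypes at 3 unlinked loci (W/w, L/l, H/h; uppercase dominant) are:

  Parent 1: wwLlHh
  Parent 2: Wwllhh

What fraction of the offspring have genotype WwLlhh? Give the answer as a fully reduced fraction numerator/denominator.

wwLlHh gametes: wLH×2, wLh×2, wlH×2, wlh×2
Wwllhh gametes: Wlh×4, wlh×4
wwLlHh×Wwllhh grid (8·8=64): WwLlHh=8 WwLlhh=8 WwllHh=8 Wwllhh=8 wwLlHh=8 wwLlhh=8 wwllHh=8 wwllhh=8
WwLlhh hits 8/64; gcd=8; 8÷8/64÷8 = 1/8

P(WwLlhh) = 1/8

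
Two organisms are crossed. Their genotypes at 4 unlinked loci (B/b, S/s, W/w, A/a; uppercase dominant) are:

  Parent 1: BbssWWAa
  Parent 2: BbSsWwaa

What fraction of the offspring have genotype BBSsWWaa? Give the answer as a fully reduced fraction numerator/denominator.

P(BBSsWWaa) = 1/32

BbssWWAa gametes: BsWA×4, BsWa×4, bsWA×4, bsWa×4
BbSsWwaa gametes: BSWa×2, BSwa×2, BsWa×2, Bswa×2, bSWa×2, bSwa×2, bsWa×2, bswa×2
BbssWWAa×BbSsWwaa grid (16·16=256): BBSsWWAa=8 BBSsWWaa=8 BBSsWwAa=8 BBSsWwaa=8 BBssWWAa=8 BBssWWaa=8 BBssWwAa=8 BBssWwaa=8 BbSsWWAa=16 BbSsWWaa=16 BbSsWwAa=16 BbSsWwaa=16 BbssWWAa=16 BbssWWaa=16 BbssWwAa=16 BbssWwaa=16 bbSsWWAa=8 bbSsWWaa=8 bbSsWwAa=8 bbSsWwaa=8 bbssWWAa=8 bbssWWaa=8 bbssWwAa=8 bbssWwaa=8
BBSsWWaa hits 8/256; gcd=8; 8÷8/256÷8 = 1/32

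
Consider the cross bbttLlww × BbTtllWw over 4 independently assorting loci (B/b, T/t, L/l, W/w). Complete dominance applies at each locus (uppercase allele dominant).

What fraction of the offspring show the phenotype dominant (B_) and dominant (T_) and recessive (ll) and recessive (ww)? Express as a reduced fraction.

bbttLlww gametes: btLw×8, btlw×8
BbTtllWw gametes: BTlW×2, BTlw×2, BtlW×2, Btlw×2, bTlW×2, bTlw×2, btlW×2, btlw×2
bbttLlww×BbTtllWw grid (16·16=256): BbTtLlWw=16 BbTtLlww=16 BbTtllWw=16 BbTtllww=16 BbttLlWw=16 BbttLlww=16 BbttllWw=16 Bbttllww=16 bbTtLlWw=16 bbTtLlww=16 bbTtllWw=16 bbTtllww=16 bbttLlWw=16 bbttLlww=16 bbttllWw=16 bbttllww=16
B_ T_ ll ww hits 16/256; gcd=16; 16÷16/256÷16 = 1/16

P(B_ T_ ll ww) = 1/16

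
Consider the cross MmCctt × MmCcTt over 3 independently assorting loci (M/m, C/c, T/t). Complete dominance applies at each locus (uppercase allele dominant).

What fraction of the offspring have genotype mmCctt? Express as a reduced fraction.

MmCctt gametes: MCt×2, Mct×2, mCt×2, mct×2
MmCcTt gametes: MCT×1, MCt×1, McT×1, Mct×1, mCT×1, mCt×1, mcT×1, mct×1
MmCctt×MmCcTt grid (8·8=64): MMCCTt=2 MMCCtt=2 MMCcTt=4 MMCctt=4 MMccTt=2 MMcctt=2 MmCCTt=4 MmCCtt=4 MmCcTt=8 MmCctt=8 MmccTt=4 Mmcctt=4 mmCCTt=2 mmCCtt=2 mmCcTt=4 mmCctt=4 mmccTt=2 mmcctt=2
mmCctt hits 4/64; gcd=4; 4÷4/64÷4 = 1/16

P(mmCctt) = 1/16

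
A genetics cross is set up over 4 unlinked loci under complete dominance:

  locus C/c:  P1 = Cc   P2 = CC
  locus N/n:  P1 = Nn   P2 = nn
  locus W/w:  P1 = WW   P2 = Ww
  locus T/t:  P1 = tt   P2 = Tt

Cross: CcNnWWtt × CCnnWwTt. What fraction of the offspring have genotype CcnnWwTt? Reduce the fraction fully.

CcNnWWtt gametes: CNWt×4, CnWt×4, cNWt×4, cnWt×4
CCnnWwTt gametes: CnWT×4, CnWt×4, CnwT×4, Cnwt×4
CcNnWWtt×CCnnWwTt grid (16·16=256): CCNnWWTt=16 CCNnWWtt=16 CCNnWwTt=16 CCNnWwtt=16 CCnnWWTt=16 CCnnWWtt=16 CCnnWwTt=16 CCnnWwtt=16 CcNnWWTt=16 CcNnWWtt=16 CcNnWwTt=16 CcNnWwtt=16 CcnnWWTt=16 CcnnWWtt=16 CcnnWwTt=16 CcnnWwtt=16
CcnnWwTt hits 16/256; gcd=16; 16÷16/256÷16 = 1/16

P(CcnnWwTt) = 1/16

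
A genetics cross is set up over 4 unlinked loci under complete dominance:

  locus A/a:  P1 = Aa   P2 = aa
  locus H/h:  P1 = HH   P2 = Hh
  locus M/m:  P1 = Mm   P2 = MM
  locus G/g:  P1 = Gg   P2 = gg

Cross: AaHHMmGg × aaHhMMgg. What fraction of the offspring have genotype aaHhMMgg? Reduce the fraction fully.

P(aaHhMMgg) = 1/16

AaHHMmGg gametes: AHMG×2, AHMg×2, AHmG×2, AHmg×2, aHMG×2, aHMg×2, aHmG×2, aHmg×2
aaHhMMgg gametes: aHMg×8, ahMg×8
AaHHMmGg×aaHhMMgg grid (16·16=256): AaHHMMGg=16 AaHHMMgg=16 AaHHMmGg=16 AaHHMmgg=16 AaHhMMGg=16 AaHhMMgg=16 AaHhMmGg=16 AaHhMmgg=16 aaHHMMGg=16 aaHHMMgg=16 aaHHMmGg=16 aaHHMmgg=16 aaHhMMGg=16 aaHhMMgg=16 aaHhMmGg=16 aaHhMmgg=16
aaHhMMgg hits 16/256; gcd=16; 16÷16/256÷16 = 1/16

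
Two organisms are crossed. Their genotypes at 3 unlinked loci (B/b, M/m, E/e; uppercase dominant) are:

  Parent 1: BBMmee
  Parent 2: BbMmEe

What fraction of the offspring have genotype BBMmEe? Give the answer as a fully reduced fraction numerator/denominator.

P(BBMmEe) = 1/8

BBMmee gametes: BMe×4, Bme×4
BbMmEe gametes: BME×1, BMe×1, BmE×1, Bme×1, bME×1, bMe×1, bmE×1, bme×1
BBMmee×BbMmEe grid (8·8=64): BBMMEe=4 BBMMee=4 BBMmEe=8 BBMmee=8 BBmmEe=4 BBmmee=4 BbMMEe=4 BbMMee=4 BbMmEe=8 BbMmee=8 BbmmEe=4 Bbmmee=4
BBMmEe hits 8/64; gcd=8; 8÷8/64÷8 = 1/8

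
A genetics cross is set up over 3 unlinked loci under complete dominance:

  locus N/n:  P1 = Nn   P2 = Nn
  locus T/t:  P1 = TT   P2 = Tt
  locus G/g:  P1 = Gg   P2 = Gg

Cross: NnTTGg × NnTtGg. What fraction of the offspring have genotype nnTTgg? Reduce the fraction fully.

NnTTGg gametes: NTG×2, NTg×2, nTG×2, nTg×2
NnTtGg gametes: NTG×1, NTg×1, NtG×1, Ntg×1, nTG×1, nTg×1, ntG×1, ntg×1
NnTTGg×NnTtGg grid (8·8=64): NNTTGG=2 NNTTGg=4 NNTTgg=2 NNTtGG=2 NNTtGg=4 NNTtgg=2 NnTTGG=4 NnTTGg=8 NnTTgg=4 NnTtGG=4 NnTtGg=8 NnTtgg=4 nnTTGG=2 nnTTGg=4 nnTTgg=2 nnTtGG=2 nnTtGg=4 nnTtgg=2
nnTTgg hits 2/64; gcd=2; 2÷2/64÷2 = 1/32

P(nnTTgg) = 1/32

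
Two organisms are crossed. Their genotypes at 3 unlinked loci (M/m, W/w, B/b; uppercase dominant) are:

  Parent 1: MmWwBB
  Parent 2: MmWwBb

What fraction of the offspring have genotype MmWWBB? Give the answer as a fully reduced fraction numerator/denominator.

P(MmWWBB) = 1/16

MmWwBB gametes: MWB×2, MwB×2, mWB×2, mwB×2
MmWwBb gametes: MWB×1, MWb×1, MwB×1, Mwb×1, mWB×1, mWb×1, mwB×1, mwb×1
MmWwBB×MmWwBb grid (8·8=64): MMWWBB=2 MMWWBb=2 MMWwBB=4 MMWwBb=4 MMwwBB=2 MMwwBb=2 MmWWBB=4 MmWWBb=4 MmWwBB=8 MmWwBb=8 MmwwBB=4 MmwwBb=4 mmWWBB=2 mmWWBb=2 mmWwBB=4 mmWwBb=4 mmwwBB=2 mmwwBb=2
MmWWBB hits 4/64; gcd=4; 4÷4/64÷4 = 1/16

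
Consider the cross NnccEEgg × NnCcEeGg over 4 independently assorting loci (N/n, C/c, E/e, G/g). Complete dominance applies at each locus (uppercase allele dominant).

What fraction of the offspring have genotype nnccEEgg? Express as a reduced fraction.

P(nnccEEgg) = 1/32

NnccEEgg gametes: NcEg×8, ncEg×8
NnCcEeGg gametes: NCEG×1, NCEg×1, NCeG×1, NCeg×1, NcEG×1, NcEg×1, NceG×1, Nceg×1, nCEG×1, nCEg×1, nCeG×1, nCeg×1, ncEG×1, ncEg×1, nceG×1, nceg×1
NnccEEgg×NnCcEeGg grid (16·16=256): NNCcEEGg=8 NNCcEEgg=8 NNCcEeGg=8 NNCcEegg=8 NNccEEGg=8 NNccEEgg=8 NNccEeGg=8 NNccEegg=8 NnCcEEGg=16 NnCcEEgg=16 NnCcEeGg=16 NnCcEegg=16 NnccEEGg=16 NnccEEgg=16 NnccEeGg=16 NnccEegg=16 nnCcEEGg=8 nnCcEEgg=8 nnCcEeGg=8 nnCcEegg=8 nnccEEGg=8 nnccEEgg=8 nnccEeGg=8 nnccEegg=8
nnccEEgg hits 8/256; gcd=8; 8÷8/256÷8 = 1/32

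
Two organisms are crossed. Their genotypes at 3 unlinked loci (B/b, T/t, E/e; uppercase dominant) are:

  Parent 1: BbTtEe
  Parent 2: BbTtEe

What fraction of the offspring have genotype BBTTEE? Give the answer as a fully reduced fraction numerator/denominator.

BbTtEe gametes: BTE×1, BTe×1, BtE×1, Bte×1, bTE×1, bTe×1, btE×1, bte×1
BbTtEe gametes: BTE×1, BTe×1, BtE×1, Bte×1, bTE×1, bTe×1, btE×1, bte×1
BbTtEe×BbTtEe grid (8·8=64): BBTTEE=1 BBTTEe=2 BBTTee=1 BBTtEE=2 BBTtEe=4 BBTtee=2 BBttEE=1 BBttEe=2 BBttee=1 BbTTEE=2 BbTTEe=4 BbTTee=2 BbTtEE=4 BbTtEe=8 BbTtee=4 BbttEE=2 BbttEe=4 Bbttee=2 bbTTEE=1 bbTTEe=2 bbTTee=1 bbTtEE=2 bbTtEe=4 bbTtee=2 bbttEE=1 bbttEe=2 bbttee=1
BBTTEE hits 1/64; gcd=1; 1÷1/64÷1 = 1/64

P(BBTTEE) = 1/64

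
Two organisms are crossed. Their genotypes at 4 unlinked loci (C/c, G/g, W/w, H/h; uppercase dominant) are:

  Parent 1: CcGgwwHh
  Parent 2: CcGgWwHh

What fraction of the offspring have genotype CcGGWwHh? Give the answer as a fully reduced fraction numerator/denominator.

CcGgwwHh gametes: CGwH×2, CGwh×2, CgwH×2, Cgwh×2, cGwH×2, cGwh×2, cgwH×2, cgwh×2
CcGgWwHh gametes: CGWH×1, CGWh×1, CGwH×1, CGwh×1, CgWH×1, CgWh×1, CgwH×1, Cgwh×1, cGWH×1, cGWh×1, cGwH×1, cGwh×1, cgWH×1, cgWh×1, cgwH×1, cgwh×1
CcGgwwHh×CcGgWwHh grid (16·16=256): CCGGWwHH=2 CCGGWwHh=4 CCGGWwhh=2 CCGGwwHH=2 CCGGwwHh=4 CCGGwwhh=2 CCGgWwHH=4 CCGgWwHh=8 CCGgWwhh=4 CCGgwwHH=4 CCGgwwHh=8 CCGgwwhh=4 CCggWwHH=2 CCggWwHh=4 CCggWwhh=2 CCggwwHH=2 CCggwwHh=4 CCggwwhh=2 CcGGWwHH=4 CcGGWwHh=8 CcGGWwhh=4 CcGGwwHH=4 CcGGwwHh=8 CcGGwwhh=4 CcGgWwHH=8 CcGgWwHh=16 CcGgWwhh=8 CcGgwwHH=8 CcGgwwHh=16 CcGgwwhh=8 CcggWwHH=4 CcggWwHh=8 CcggWwhh=4 CcggwwHH=4 CcggwwHh=8 Ccggwwhh=4 ccGGWwHH=2 ccGGWwHh=4 ccGGWwhh=2 ccGGwwHH=2 ccGGwwHh=4 ccGGwwhh=2 ccGgWwHH=4 ccGgWwHh=8 ccGgWwhh=4 ccGgwwHH=4 ccGgwwHh=8 ccGgwwhh=4 ccggWwHH=2 ccggWwHh=4 ccggWwhh=2 ccggwwHH=2 ccggwwHh=4 ccggwwhh=2
CcGGWwHh hits 8/256; gcd=8; 8÷8/256÷8 = 1/32

P(CcGGWwHh) = 1/32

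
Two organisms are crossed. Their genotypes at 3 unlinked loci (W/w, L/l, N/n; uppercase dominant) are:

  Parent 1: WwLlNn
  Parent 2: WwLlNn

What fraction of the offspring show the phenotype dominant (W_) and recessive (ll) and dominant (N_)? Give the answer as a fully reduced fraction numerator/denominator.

WwLlNn gametes: WLN×1, WLn×1, WlN×1, Wln×1, wLN×1, wLn×1, wlN×1, wln×1
WwLlNn gametes: WLN×1, WLn×1, WlN×1, Wln×1, wLN×1, wLn×1, wlN×1, wln×1
WwLlNn×WwLlNn grid (8·8=64): WWLLNN=1 WWLLNn=2 WWLLnn=1 WWLlNN=2 WWLlNn=4 WWLlnn=2 WWllNN=1 WWllNn=2 WWllnn=1 WwLLNN=2 WwLLNn=4 WwLLnn=2 WwLlNN=4 WwLlNn=8 WwLlnn=4 WwllNN=2 WwllNn=4 Wwllnn=2 wwLLNN=1 wwLLNn=2 wwLLnn=1 wwLlNN=2 wwLlNn=4 wwLlnn=2 wwllNN=1 wwllNn=2 wwllnn=1
W_ ll N_ hits 9/64; gcd=1; 9÷1/64÷1 = 9/64

P(W_ ll N_) = 9/64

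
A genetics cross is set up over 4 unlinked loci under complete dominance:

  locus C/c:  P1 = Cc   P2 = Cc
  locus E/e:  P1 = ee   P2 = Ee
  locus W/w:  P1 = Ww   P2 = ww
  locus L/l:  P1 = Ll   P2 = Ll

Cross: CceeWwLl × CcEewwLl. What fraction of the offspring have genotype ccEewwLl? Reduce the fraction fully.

P(ccEewwLl) = 1/32

CceeWwLl gametes: CeWL×2, CeWl×2, CewL×2, Cewl×2, ceWL×2, ceWl×2, cewL×2, cewl×2
CcEewwLl gametes: CEwL×2, CEwl×2, CewL×2, Cewl×2, cEwL×2, cEwl×2, cewL×2, cewl×2
CceeWwLl×CcEewwLl grid (16·16=256): CCEeWwLL=4 CCEeWwLl=8 CCEeWwll=4 CCEewwLL=4 CCEewwLl=8 CCEewwll=4 CCeeWwLL=4 CCeeWwLl=8 CCeeWwll=4 CCeewwLL=4 CCeewwLl=8 CCeewwll=4 CcEeWwLL=8 CcEeWwLl=16 CcEeWwll=8 CcEewwLL=8 CcEewwLl=16 CcEewwll=8 CceeWwLL=8 CceeWwLl=16 CceeWwll=8 CceewwLL=8 CceewwLl=16 Cceewwll=8 ccEeWwLL=4 ccEeWwLl=8 ccEeWwll=4 ccEewwLL=4 ccEewwLl=8 ccEewwll=4 cceeWwLL=4 cceeWwLl=8 cceeWwll=4 cceewwLL=4 cceewwLl=8 cceewwll=4
ccEewwLl hits 8/256; gcd=8; 8÷8/256÷8 = 1/32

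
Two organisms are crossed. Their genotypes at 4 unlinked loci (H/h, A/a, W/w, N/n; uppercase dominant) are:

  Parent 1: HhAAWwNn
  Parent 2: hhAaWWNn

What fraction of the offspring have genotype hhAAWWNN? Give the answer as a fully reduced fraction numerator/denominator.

P(hhAAWWNN) = 1/32

HhAAWwNn gametes: HAWN×2, HAWn×2, HAwN×2, HAwn×2, hAWN×2, hAWn×2, hAwN×2, hAwn×2
hhAaWWNn gametes: hAWN×4, hAWn×4, haWN×4, haWn×4
HhAAWwNn×hhAaWWNn grid (16·16=256): HhAAWWNN=8 HhAAWWNn=16 HhAAWWnn=8 HhAAWwNN=8 HhAAWwNn=16 HhAAWwnn=8 HhAaWWNN=8 HhAaWWNn=16 HhAaWWnn=8 HhAaWwNN=8 HhAaWwNn=16 HhAaWwnn=8 hhAAWWNN=8 hhAAWWNn=16 hhAAWWnn=8 hhAAWwNN=8 hhAAWwNn=16 hhAAWwnn=8 hhAaWWNN=8 hhAaWWNn=16 hhAaWWnn=8 hhAaWwNN=8 hhAaWwNn=16 hhAaWwnn=8
hhAAWWNN hits 8/256; gcd=8; 8÷8/256÷8 = 1/32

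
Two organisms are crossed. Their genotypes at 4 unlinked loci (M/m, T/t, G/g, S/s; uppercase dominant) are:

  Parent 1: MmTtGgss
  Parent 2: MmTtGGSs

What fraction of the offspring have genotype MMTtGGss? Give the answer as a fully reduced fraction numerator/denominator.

MmTtGgss gametes: MTGs×2, MTgs×2, MtGs×2, Mtgs×2, mTGs×2, mTgs×2, mtGs×2, mtgs×2
MmTtGGSs gametes: MTGS×2, MTGs×2, MtGS×2, MtGs×2, mTGS×2, mTGs×2, mtGS×2, mtGs×2
MmTtGgss×MmTtGGSs grid (16·16=256): MMTTGGSs=4 MMTTGGss=4 MMTTGgSs=4 MMTTGgss=4 MMTtGGSs=8 MMTtGGss=8 MMTtGgSs=8 MMTtGgss=8 MMttGGSs=4 MMttGGss=4 MMttGgSs=4 MMttGgss=4 MmTTGGSs=8 MmTTGGss=8 MmTTGgSs=8 MmTTGgss=8 MmTtGGSs=16 MmTtGGss=16 MmTtGgSs=16 MmTtGgss=16 MmttGGSs=8 MmttGGss=8 MmttGgSs=8 MmttGgss=8 mmTTGGSs=4 mmTTGGss=4 mmTTGgSs=4 mmTTGgss=4 mmTtGGSs=8 mmTtGGss=8 mmTtGgSs=8 mmTtGgss=8 mmttGGSs=4 mmttGGss=4 mmttGgSs=4 mmttGgss=4
MMTtGGss hits 8/256; gcd=8; 8÷8/256÷8 = 1/32

P(MMTtGGss) = 1/32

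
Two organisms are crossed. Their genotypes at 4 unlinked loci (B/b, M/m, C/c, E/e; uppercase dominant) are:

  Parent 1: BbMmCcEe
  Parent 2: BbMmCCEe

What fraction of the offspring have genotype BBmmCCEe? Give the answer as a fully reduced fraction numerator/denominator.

BbMmCcEe gametes: BMCE×1, BMCe×1, BMcE×1, BMce×1, BmCE×1, BmCe×1, BmcE×1, Bmce×1, bMCE×1, bMCe×1, bMcE×1, bMce×1, bmCE×1, bmCe×1, bmcE×1, bmce×1
BbMmCCEe gametes: BMCE×2, BMCe×2, BmCE×2, BmCe×2, bMCE×2, bMCe×2, bmCE×2, bmCe×2
BbMmCcEe×BbMmCCEe grid (16·16=256): BBMMCCEE=2 BBMMCCEe=4 BBMMCCee=2 BBMMCcEE=2 BBMMCcEe=4 BBMMCcee=2 BBMmCCEE=4 BBMmCCEe=8 BBMmCCee=4 BBMmCcEE=4 BBMmCcEe=8 BBMmCcee=4 BBmmCCEE=2 BBmmCCEe=4 BBmmCCee=2 BBmmCcEE=2 BBmmCcEe=4 BBmmCcee=2 BbMMCCEE=4 BbMMCCEe=8 BbMMCCee=4 BbMMCcEE=4 BbMMCcEe=8 BbMMCcee=4 BbMmCCEE=8 BbMmCCEe=16 BbMmCCee=8 BbMmCcEE=8 BbMmCcEe=16 BbMmCcee=8 BbmmCCEE=4 BbmmCCEe=8 BbmmCCee=4 BbmmCcEE=4 BbmmCcEe=8 BbmmCcee=4 bbMMCCEE=2 bbMMCCEe=4 bbMMCCee=2 bbMMCcEE=2 bbMMCcEe=4 bbMMCcee=2 bbMmCCEE=4 bbMmCCEe=8 bbMmCCee=4 bbMmCcEE=4 bbMmCcEe=8 bbMmCcee=4 bbmmCCEE=2 bbmmCCEe=4 bbmmCCee=2 bbmmCcEE=2 bbmmCcEe=4 bbmmCcee=2
BBmmCCEe hits 4/256; gcd=4; 4÷4/256÷4 = 1/64

P(BBmmCCEe) = 1/64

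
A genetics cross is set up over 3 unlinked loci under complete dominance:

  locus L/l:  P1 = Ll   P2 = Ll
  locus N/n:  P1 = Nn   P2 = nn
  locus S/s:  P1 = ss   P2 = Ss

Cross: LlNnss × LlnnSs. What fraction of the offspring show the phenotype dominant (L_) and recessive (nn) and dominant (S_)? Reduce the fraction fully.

LlNnss gametes: LNs×2, Lns×2, lNs×2, lns×2
LlnnSs gametes: LnS×2, Lns×2, lnS×2, lns×2
LlNnss×LlnnSs grid (8·8=64): LLNnSs=4 LLNnss=4 LLnnSs=4 LLnnss=4 LlNnSs=8 LlNnss=8 LlnnSs=8 Llnnss=8 llNnSs=4 llNnss=4 llnnSs=4 llnnss=4
L_ nn S_ hits 12/64; gcd=4; 12÷4/64÷4 = 3/16

P(L_ nn S_) = 3/16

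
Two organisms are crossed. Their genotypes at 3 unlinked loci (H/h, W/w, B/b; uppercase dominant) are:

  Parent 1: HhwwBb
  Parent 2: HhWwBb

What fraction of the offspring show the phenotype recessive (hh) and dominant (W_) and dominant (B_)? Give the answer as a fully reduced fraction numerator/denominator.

HhwwBb gametes: HwB×2, Hwb×2, hwB×2, hwb×2
HhWwBb gametes: HWB×1, HWb×1, HwB×1, Hwb×1, hWB×1, hWb×1, hwB×1, hwb×1
HhwwBb×HhWwBb grid (8·8=64): HHWwBB=2 HHWwBb=4 HHWwbb=2 HHwwBB=2 HHwwBb=4 HHwwbb=2 HhWwBB=4 HhWwBb=8 HhWwbb=4 HhwwBB=4 HhwwBb=8 Hhwwbb=4 hhWwBB=2 hhWwBb=4 hhWwbb=2 hhwwBB=2 hhwwBb=4 hhwwbb=2
hh W_ B_ hits 6/64; gcd=2; 6÷2/64÷2 = 3/32

P(hh W_ B_) = 3/32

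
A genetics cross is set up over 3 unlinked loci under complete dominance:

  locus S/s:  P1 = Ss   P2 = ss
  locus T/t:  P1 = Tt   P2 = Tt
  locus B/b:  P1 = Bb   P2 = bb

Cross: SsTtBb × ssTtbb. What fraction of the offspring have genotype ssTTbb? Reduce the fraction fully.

SsTtBb gametes: STB×1, STb×1, StB×1, Stb×1, sTB×1, sTb×1, stB×1, stb×1
ssTtbb gametes: sTb×4, stb×4
SsTtBb×ssTtbb grid (8·8=64): SsTTBb=4 SsTTbb=4 SsTtBb=8 SsTtbb=8 SsttBb=4 Ssttbb=4 ssTTBb=4 ssTTbb=4 ssTtBb=8 ssTtbb=8 ssttBb=4 ssttbb=4
ssTTbb hits 4/64; gcd=4; 4÷4/64÷4 = 1/16

P(ssTTbb) = 1/16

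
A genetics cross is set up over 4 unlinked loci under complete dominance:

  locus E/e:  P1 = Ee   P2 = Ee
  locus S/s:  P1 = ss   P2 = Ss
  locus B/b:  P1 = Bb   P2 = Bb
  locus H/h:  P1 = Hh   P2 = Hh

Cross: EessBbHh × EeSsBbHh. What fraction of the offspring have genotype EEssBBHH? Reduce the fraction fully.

EessBbHh gametes: EsBH×2, EsBh×2, EsbH×2, Esbh×2, esBH×2, esBh×2, esbH×2, esbh×2
EeSsBbHh gametes: ESBH×1, ESBh×1, ESbH×1, ESbh×1, EsBH×1, EsBh×1, EsbH×1, Esbh×1, eSBH×1, eSBh×1, eSbH×1, eSbh×1, esBH×1, esBh×1, esbH×1, esbh×1
EessBbHh×EeSsBbHh grid (16·16=256): EESsBBHH=2 EESsBBHh=4 EESsBBhh=2 EESsBbHH=4 EESsBbHh=8 EESsBbhh=4 EESsbbHH=2 EESsbbHh=4 EESsbbhh=2 EEssBBHH=2 EEssBBHh=4 EEssBBhh=2 EEssBbHH=4 EEssBbHh=8 EEssBbhh=4 EEssbbHH=2 EEssbbHh=4 EEssbbhh=2 EeSsBBHH=4 EeSsBBHh=8 EeSsBBhh=4 EeSsBbHH=8 EeSsBbHh=16 EeSsBbhh=8 EeSsbbHH=4 EeSsbbHh=8 EeSsbbhh=4 EessBBHH=4 EessBBHh=8 EessBBhh=4 EessBbHH=8 EessBbHh=16 EessBbhh=8 EessbbHH=4 EessbbHh=8 Eessbbhh=4 eeSsBBHH=2 eeSsBBHh=4 eeSsBBhh=2 eeSsBbHH=4 eeSsBbHh=8 eeSsBbhh=4 eeSsbbHH=2 eeSsbbHh=4 eeSsbbhh=2 eessBBHH=2 eessBBHh=4 eessBBhh=2 eessBbHH=4 eessBbHh=8 eessBbhh=4 eessbbHH=2 eessbbHh=4 eessbbhh=2
EEssBBHH hits 2/256; gcd=2; 2÷2/256÷2 = 1/128

P(EEssBBHH) = 1/128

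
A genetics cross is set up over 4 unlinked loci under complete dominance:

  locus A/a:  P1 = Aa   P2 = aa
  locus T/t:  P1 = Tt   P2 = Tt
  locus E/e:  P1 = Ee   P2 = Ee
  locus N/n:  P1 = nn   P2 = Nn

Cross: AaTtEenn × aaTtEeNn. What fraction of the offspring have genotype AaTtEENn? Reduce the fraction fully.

AaTtEenn gametes: ATEn×2, ATen×2, AtEn×2, Aten×2, aTEn×2, aTen×2, atEn×2, aten×2
aaTtEeNn gametes: aTEN×2, aTEn×2, aTeN×2, aTen×2, atEN×2, atEn×2, ateN×2, aten×2
AaTtEenn×aaTtEeNn grid (16·16=256): AaTTEENn=4 AaTTEEnn=4 AaTTEeNn=8 AaTTEenn=8 AaTTeeNn=4 AaTTeenn=4 AaTtEENn=8 AaTtEEnn=8 AaTtEeNn=16 AaTtEenn=16 AaTteeNn=8 AaTteenn=8 AattEENn=4 AattEEnn=4 AattEeNn=8 AattEenn=8 AatteeNn=4 Aatteenn=4 aaTTEENn=4 aaTTEEnn=4 aaTTEeNn=8 aaTTEenn=8 aaTTeeNn=4 aaTTeenn=4 aaTtEENn=8 aaTtEEnn=8 aaTtEeNn=16 aaTtEenn=16 aaTteeNn=8 aaTteenn=8 aattEENn=4 aattEEnn=4 aattEeNn=8 aattEenn=8 aatteeNn=4 aatteenn=4
AaTtEENn hits 8/256; gcd=8; 8÷8/256÷8 = 1/32

P(AaTtEENn) = 1/32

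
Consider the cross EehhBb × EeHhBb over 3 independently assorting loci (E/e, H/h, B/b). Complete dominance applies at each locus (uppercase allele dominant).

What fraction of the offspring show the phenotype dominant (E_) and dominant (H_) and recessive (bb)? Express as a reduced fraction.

P(E_ H_ bb) = 3/32

EehhBb gametes: EhB×2, Ehb×2, ehB×2, ehb×2
EeHhBb gametes: EHB×1, EHb×1, EhB×1, Ehb×1, eHB×1, eHb×1, ehB×1, ehb×1
EehhBb×EeHhBb grid (8·8=64): EEHhBB=2 EEHhBb=4 EEHhbb=2 EEhhBB=2 EEhhBb=4 EEhhbb=2 EeHhBB=4 EeHhBb=8 EeHhbb=4 EehhBB=4 EehhBb=8 Eehhbb=4 eeHhBB=2 eeHhBb=4 eeHhbb=2 eehhBB=2 eehhBb=4 eehhbb=2
E_ H_ bb hits 6/64; gcd=2; 6÷2/64÷2 = 3/32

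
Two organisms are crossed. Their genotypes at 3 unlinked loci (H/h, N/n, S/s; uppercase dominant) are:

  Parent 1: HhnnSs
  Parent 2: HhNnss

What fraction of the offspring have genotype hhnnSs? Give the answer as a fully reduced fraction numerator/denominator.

HhnnSs gametes: HnS×2, Hns×2, hnS×2, hns×2
HhNnss gametes: HNs×2, Hns×2, hNs×2, hns×2
HhnnSs×HhNnss grid (8·8=64): HHNnSs=4 HHNnss=4 HHnnSs=4 HHnnss=4 HhNnSs=8 HhNnss=8 HhnnSs=8 Hhnnss=8 hhNnSs=4 hhNnss=4 hhnnSs=4 hhnnss=4
hhnnSs hits 4/64; gcd=4; 4÷4/64÷4 = 1/16

P(hhnnSs) = 1/16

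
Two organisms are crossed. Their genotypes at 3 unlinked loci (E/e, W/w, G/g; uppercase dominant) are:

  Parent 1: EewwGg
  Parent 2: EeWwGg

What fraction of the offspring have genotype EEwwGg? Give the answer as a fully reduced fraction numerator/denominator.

EewwGg gametes: EwG×2, Ewg×2, ewG×2, ewg×2
EeWwGg gametes: EWG×1, EWg×1, EwG×1, Ewg×1, eWG×1, eWg×1, ewG×1, ewg×1
EewwGg×EeWwGg grid (8·8=64): EEWwGG=2 EEWwGg=4 EEWwgg=2 EEwwGG=2 EEwwGg=4 EEwwgg=2 EeWwGG=4 EeWwGg=8 EeWwgg=4 EewwGG=4 EewwGg=8 Eewwgg=4 eeWwGG=2 eeWwGg=4 eeWwgg=2 eewwGG=2 eewwGg=4 eewwgg=2
EEwwGg hits 4/64; gcd=4; 4÷4/64÷4 = 1/16

P(EEwwGg) = 1/16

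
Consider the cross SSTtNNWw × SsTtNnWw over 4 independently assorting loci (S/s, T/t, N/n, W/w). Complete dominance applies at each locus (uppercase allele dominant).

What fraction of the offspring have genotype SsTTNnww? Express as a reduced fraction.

P(SsTTNnww) = 1/64

SSTtNNWw gametes: STNW×4, STNw×4, StNW×4, StNw×4
SsTtNnWw gametes: STNW×1, STNw×1, STnW×1, STnw×1, StNW×1, StNw×1, StnW×1, Stnw×1, sTNW×1, sTNw×1, sTnW×1, sTnw×1, stNW×1, stNw×1, stnW×1, stnw×1
SSTtNNWw×SsTtNnWw grid (16·16=256): SSTTNNWW=4 SSTTNNWw=8 SSTTNNww=4 SSTTNnWW=4 SSTTNnWw=8 SSTTNnww=4 SSTtNNWW=8 SSTtNNWw=16 SSTtNNww=8 SSTtNnWW=8 SSTtNnWw=16 SSTtNnww=8 SSttNNWW=4 SSttNNWw=8 SSttNNww=4 SSttNnWW=4 SSttNnWw=8 SSttNnww=4 SsTTNNWW=4 SsTTNNWw=8 SsTTNNww=4 SsTTNnWW=4 SsTTNnWw=8 SsTTNnww=4 SsTtNNWW=8 SsTtNNWw=16 SsTtNNww=8 SsTtNnWW=8 SsTtNnWw=16 SsTtNnww=8 SsttNNWW=4 SsttNNWw=8 SsttNNww=4 SsttNnWW=4 SsttNnWw=8 SsttNnww=4
SsTTNnww hits 4/256; gcd=4; 4÷4/256÷4 = 1/64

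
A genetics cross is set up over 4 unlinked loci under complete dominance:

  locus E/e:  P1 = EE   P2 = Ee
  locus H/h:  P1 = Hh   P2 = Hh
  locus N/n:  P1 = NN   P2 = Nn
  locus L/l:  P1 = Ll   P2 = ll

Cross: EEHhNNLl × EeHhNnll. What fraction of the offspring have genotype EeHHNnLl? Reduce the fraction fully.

EEHhNNLl gametes: EHNL×4, EHNl×4, EhNL×4, EhNl×4
EeHhNnll gametes: EHNl×2, EHnl×2, EhNl×2, Ehnl×2, eHNl×2, eHnl×2, ehNl×2, ehnl×2
EEHhNNLl×EeHhNnll grid (16·16=256): EEHHNNLl=8 EEHHNNll=8 EEHHNnLl=8 EEHHNnll=8 EEHhNNLl=16 EEHhNNll=16 EEHhNnLl=16 EEHhNnll=16 EEhhNNLl=8 EEhhNNll=8 EEhhNnLl=8 EEhhNnll=8 EeHHNNLl=8 EeHHNNll=8 EeHHNnLl=8 EeHHNnll=8 EeHhNNLl=16 EeHhNNll=16 EeHhNnLl=16 EeHhNnll=16 EehhNNLl=8 EehhNNll=8 EehhNnLl=8 EehhNnll=8
EeHHNnLl hits 8/256; gcd=8; 8÷8/256÷8 = 1/32

P(EeHHNnLl) = 1/32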